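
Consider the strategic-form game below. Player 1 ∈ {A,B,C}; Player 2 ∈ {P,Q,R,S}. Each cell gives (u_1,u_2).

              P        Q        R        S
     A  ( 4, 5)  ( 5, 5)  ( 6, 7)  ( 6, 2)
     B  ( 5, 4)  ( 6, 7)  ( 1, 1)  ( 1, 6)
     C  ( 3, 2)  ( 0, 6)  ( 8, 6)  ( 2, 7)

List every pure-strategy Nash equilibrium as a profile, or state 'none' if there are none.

(A,P): not NE [P1→B gives 5>4; P2→R gives 7>5]
(A,Q): not NE [P1→B gives 6>5; P2→R gives 7>5]
(A,R): not NE [P1→C gives 8>6]
(A,S): not NE [P2→R gives 7>2]
(B,P): not NE [P2→Q gives 7>4]
(B,Q): NE
(B,R): not NE [P1→C gives 8>1; P2→Q gives 7>1]
(B,S): not NE [P1→A gives 6>1; P2→Q gives 7>6]
(C,P): not NE [P1→B gives 5>3; P2→S gives 7>2]
(C,Q): not NE [P1→B gives 6>0; P2→S gives 7>6]
(C,R): not NE [P2→S gives 7>6]
(C,S): not NE [P1→A gives 6>2]

PSNE = {(B,Q)}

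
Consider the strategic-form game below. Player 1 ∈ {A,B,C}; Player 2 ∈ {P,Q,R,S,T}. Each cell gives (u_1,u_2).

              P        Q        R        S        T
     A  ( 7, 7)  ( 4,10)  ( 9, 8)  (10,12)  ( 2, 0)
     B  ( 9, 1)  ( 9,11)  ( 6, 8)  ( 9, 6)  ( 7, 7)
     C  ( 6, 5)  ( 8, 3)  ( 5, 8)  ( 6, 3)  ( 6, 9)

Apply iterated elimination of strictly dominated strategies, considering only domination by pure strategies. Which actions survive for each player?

IESDS → P1:{A,B} P2:{Q,S}

P1 drop C (B beats it: P:9>6 Q:9>8 R:6>5 S:9>6 T:7>6)
P2 drop P (Q beats it: A:10>7 B:11>1)
P2 drop R (Q beats it: A:10>8 B:11>8)
P2 drop T (Q beats it: A:10>0 B:11>7)
P1→{A,B} P2→{Q,S}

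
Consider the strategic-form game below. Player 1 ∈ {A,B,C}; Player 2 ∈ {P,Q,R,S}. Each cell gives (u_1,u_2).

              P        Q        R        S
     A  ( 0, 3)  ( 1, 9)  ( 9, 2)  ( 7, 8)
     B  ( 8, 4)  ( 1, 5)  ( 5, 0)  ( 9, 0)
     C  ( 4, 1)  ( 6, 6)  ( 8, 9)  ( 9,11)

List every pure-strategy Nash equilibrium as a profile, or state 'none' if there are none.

(A,P): not NE [P1→B gives 8>0; P2→Q gives 9>3]
(A,Q): not NE [P1→C gives 6>1]
(A,R): not NE [P2→Q gives 9>2]
(A,S): not NE [P1→C gives 9>7; P2→Q gives 9>8]
(B,P): not NE [P2→Q gives 5>4]
(B,Q): not NE [P1→C gives 6>1]
(B,R): not NE [P1→A gives 9>5; P2→Q gives 5>0]
(B,S): not NE [P2→Q gives 5>0]
(C,P): not NE [P1→B gives 8>4; P2→S gives 11>1]
(C,Q): not NE [P2→S gives 11>6]
(C,R): not NE [P1→A gives 9>8; P2→S gives 11>9]
(C,S): NE

Nash profiles: (C,S)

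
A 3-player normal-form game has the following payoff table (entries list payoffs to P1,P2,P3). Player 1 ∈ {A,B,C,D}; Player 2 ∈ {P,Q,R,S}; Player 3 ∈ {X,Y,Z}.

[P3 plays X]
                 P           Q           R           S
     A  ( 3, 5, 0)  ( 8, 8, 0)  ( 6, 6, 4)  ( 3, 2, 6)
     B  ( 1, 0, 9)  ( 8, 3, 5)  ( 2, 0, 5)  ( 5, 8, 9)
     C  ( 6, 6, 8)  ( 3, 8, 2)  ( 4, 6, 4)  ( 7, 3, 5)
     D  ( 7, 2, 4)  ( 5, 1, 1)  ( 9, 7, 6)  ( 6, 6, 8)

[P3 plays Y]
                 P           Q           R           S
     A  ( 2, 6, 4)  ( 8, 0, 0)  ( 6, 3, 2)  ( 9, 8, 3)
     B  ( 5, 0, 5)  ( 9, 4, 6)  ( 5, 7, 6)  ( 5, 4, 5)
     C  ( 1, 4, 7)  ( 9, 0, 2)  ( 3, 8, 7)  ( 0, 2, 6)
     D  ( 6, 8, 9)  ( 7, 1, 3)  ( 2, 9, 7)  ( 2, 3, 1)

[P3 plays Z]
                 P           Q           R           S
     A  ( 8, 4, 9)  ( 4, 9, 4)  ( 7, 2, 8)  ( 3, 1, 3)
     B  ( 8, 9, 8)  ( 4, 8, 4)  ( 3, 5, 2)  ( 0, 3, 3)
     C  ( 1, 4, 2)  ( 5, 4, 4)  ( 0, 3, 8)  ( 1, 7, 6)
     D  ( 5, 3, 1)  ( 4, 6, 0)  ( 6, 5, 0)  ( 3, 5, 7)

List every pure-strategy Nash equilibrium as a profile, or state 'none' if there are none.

(A,P,X): not NE [P1→D gives 7>3; P2→Q gives 8>5; P3→Z gives 9>0]
(A,P,Y): not NE [P1→D gives 6>2; P2→S gives 8>6; P3→Z gives 9>4]
(A,P,Z): not NE [P2→Q gives 9>4]
(A,Q,X): not NE [P3→Z gives 4>0]
(A,Q,Y): not NE [P1→C gives 9>8; P2→S gives 8>0; P3→Z gives 4>0]
(A,Q,Z): not NE [P1→C gives 5>4]
(A,R,X): not NE [P1→D gives 9>6; P2→Q gives 8>6; P3→Z gives 8>4]
(A,R,Y): not NE [P2→S gives 8>3; P3→Z gives 8>2]
(A,R,Z): not NE [P2→Q gives 9>2]
(A,S,X): not NE [P1→C gives 7>3; P2→Q gives 8>2]
(A,S,Y): not NE [P3→X gives 6>3]
(A,S,Z): not NE [P2→Q gives 9>1; P3→X gives 6>3]
(B,P,X): not NE [P1→D gives 7>1; P2→S gives 8>0]
(B,P,Y): not NE [P1→D gives 6>5; P2→R gives 7>0; P3→X gives 9>5]
(B,P,Z): not NE [P3→X gives 9>8]
(B,Q,X): not NE [P2→S gives 8>3; P3→Y gives 6>5]
(B,Q,Y): not NE [P2→R gives 7>4]
(B,Q,Z): not NE [P1→C gives 5>4; P2→P gives 9>8; P3→Y gives 6>4]
(B,R,X): not NE [P1→D gives 9>2; P2→S gives 8>0; P3→Y gives 6>5]
(B,R,Y): not NE [P1→A gives 6>5]
(B,R,Z): not NE [P1→A gives 7>3; P2→P gives 9>5; P3→Y gives 6>2]
(B,S,X): not NE [P1→C gives 7>5]
(B,S,Y): not NE [P1→A gives 9>5; P2→R gives 7>4; P3→X gives 9>5]
(B,S,Z): not NE [P1→D gives 3>0; P2→P gives 9>3; P3→X gives 9>3]
(C,P,X): not NE [P1→D gives 7>6; P2→Q gives 8>6]
(C,P,Y): not NE [P1→D gives 6>1; P2→R gives 8>4; P3→X gives 8>7]
(C,P,Z): not NE [P1→B gives 8>1; P2→S gives 7>4; P3→X gives 8>2]
(C,Q,X): not NE [P1→B gives 8>3; P3→Z gives 4>2]
(C,Q,Y): not NE [P2→R gives 8>0; P3→Z gives 4>2]
(C,Q,Z): not NE [P2→S gives 7>4]
(C,R,X): not NE [P1→D gives 9>4; P2→Q gives 8>6; P3→Z gives 8>4]
(C,R,Y): not NE [P1→A gives 6>3; P3→Z gives 8>7]
(C,R,Z): not NE [P1→A gives 7>0; P2→S gives 7>3]
(C,S,X): not NE [P2→Q gives 8>3; P3→Z gives 6>5]
(C,S,Y): not NE [P1→A gives 9>0; P2→R gives 8>2]
(C,S,Z): not NE [P1→D gives 3>1]
(D,P,X): not NE [P2→R gives 7>2; P3→Y gives 9>4]
(D,P,Y): not NE [P2→R gives 9>8]
(D,P,Z): not NE [P1→B gives 8>5; P2→Q gives 6>3; P3→Y gives 9>1]
(D,Q,X): not NE [P1→B gives 8>5; P2→R gives 7>1; P3→Y gives 3>1]
(D,Q,Y): not NE [P1→C gives 9>7; P2→R gives 9>1]
(D,Q,Z): not NE [P1→C gives 5>4; P3→Y gives 3>0]
(D,R,X): not NE [P3→Y gives 7>6]
(D,R,Y): not NE [P1→A gives 6>2]
(D,R,Z): not NE [P1→A gives 7>6; P2→Q gives 6>5; P3→Y gives 7>0]
(D,S,X): not NE [P1→C gives 7>6; P2→R gives 7>6]
(D,S,Y): not NE [P1→A gives 9>2; P2→R gives 9>3; P3→X gives 8>1]
(D,S,Z): not NE [P2→Q gives 6>5; P3→X gives 8>7]

Equilibria: none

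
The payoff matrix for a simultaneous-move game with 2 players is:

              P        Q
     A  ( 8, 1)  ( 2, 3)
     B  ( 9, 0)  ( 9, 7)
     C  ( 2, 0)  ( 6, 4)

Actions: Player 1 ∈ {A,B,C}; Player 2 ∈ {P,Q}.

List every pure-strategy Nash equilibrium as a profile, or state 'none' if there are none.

NE set: (B,Q)

(A,P): not NE [P1→B gives 9>8; P2→Q gives 3>1]
(A,Q): not NE [P1→B gives 9>2]
(B,P): not NE [P2→Q gives 7>0]
(B,Q): NE
(C,P): not NE [P1→B gives 9>2; P2→Q gives 4>0]
(C,Q): not NE [P1→B gives 9>6]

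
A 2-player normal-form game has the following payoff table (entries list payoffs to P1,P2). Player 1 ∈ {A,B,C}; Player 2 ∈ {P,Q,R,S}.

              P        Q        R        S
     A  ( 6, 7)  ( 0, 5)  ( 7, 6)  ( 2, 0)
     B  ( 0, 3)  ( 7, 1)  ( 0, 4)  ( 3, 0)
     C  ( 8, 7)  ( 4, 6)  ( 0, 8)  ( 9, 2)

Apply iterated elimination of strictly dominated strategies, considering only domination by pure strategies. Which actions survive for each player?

Remaining: P1:{A,C} P2:{P,R}

P2 drop Q (P beats it: A:7>5 B:3>1 C:7>6)
P2 drop S (P beats it: A:7>0 B:3>0 C:7>2)
P1 drop B (A beats it: P:6>0 R:7>0)
P1→{A,C} P2→{P,R}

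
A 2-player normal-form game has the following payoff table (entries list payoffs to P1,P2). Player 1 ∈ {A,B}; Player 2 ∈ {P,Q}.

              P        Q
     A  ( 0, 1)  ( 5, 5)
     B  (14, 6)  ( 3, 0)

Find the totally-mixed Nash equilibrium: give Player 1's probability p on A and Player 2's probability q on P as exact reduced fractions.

P1 indiff ⇒ q·0+(1-q)·5 = q·14+(1-q)·3 ⇒ q(-14) = (1-q)(-2) ⇒ q = 1/8
P2 indiff ⇒ p·1+(1-p)·6 = p·5+(1-p)·0 ⇒ p(-4) = (1-p)(-6) ⇒ p = 3/5

p=3/5, q=1/8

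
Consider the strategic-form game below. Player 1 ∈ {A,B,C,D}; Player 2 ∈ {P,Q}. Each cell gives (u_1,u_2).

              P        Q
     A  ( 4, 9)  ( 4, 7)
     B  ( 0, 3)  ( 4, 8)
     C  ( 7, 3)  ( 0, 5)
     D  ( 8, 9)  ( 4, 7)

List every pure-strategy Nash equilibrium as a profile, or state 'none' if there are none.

(A,P): not NE [P1→D gives 8>4]
(A,Q): not NE [P2→P gives 9>7]
(B,P): not NE [P1→D gives 8>0; P2→Q gives 8>3]
(B,Q): NE
(C,P): not NE [P1→D gives 8>7; P2→Q gives 5>3]
(C,Q): not NE [P1→D gives 4>0]
(D,P): NE
(D,Q): not NE [P2→P gives 9>7]

NE set: (B,Q), (D,P)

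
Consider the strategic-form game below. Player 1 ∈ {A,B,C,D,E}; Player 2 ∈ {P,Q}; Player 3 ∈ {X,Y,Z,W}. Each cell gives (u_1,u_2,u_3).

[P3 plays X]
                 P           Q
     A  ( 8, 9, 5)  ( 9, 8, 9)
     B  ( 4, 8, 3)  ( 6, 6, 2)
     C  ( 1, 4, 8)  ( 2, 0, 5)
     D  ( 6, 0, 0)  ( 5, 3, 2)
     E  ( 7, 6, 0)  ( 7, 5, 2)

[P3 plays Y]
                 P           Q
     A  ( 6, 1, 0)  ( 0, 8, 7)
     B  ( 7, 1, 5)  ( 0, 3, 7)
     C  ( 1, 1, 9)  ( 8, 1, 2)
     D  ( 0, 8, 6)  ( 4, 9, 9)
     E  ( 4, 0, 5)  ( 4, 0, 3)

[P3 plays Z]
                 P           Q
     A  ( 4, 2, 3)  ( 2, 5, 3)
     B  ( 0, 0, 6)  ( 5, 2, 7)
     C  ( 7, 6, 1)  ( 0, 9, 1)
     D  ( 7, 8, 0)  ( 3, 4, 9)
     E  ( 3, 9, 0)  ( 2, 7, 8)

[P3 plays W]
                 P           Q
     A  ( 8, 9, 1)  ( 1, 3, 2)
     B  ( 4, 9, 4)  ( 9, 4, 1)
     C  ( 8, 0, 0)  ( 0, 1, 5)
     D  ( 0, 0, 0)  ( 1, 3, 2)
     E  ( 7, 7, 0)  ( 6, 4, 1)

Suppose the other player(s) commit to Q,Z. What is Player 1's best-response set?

u_1(A vs Q,Z) = 2
u_1(B vs Q,Z) = 5
u_1(C vs Q,Z) = 0
u_1(D vs Q,Z) = 3
u_1(E vs Q,Z) = 2
max payoff 5 at {B}

BR_1 = {B}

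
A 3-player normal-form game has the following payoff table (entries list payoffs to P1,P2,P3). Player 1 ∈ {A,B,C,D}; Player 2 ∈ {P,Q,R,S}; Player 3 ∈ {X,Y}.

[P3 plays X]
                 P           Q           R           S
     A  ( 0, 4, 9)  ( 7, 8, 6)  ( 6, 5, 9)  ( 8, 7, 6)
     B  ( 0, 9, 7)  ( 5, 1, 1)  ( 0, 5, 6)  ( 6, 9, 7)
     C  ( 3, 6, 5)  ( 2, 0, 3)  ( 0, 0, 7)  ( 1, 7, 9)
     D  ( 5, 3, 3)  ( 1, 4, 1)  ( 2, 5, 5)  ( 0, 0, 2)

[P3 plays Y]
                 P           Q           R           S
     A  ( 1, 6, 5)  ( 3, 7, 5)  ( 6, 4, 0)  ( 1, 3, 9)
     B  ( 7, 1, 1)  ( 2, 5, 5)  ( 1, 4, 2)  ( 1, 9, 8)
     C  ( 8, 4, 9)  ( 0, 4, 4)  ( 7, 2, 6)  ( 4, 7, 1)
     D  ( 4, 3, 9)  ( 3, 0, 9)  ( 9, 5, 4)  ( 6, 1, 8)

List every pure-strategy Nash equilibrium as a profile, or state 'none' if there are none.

NE set: (A,Q,X)

(A,P,X): not NE [P1→D gives 5>0; P2→Q gives 8>4]
(A,P,Y): not NE [P1→C gives 8>1; P2→Q gives 7>6; P3→X gives 9>5]
(A,Q,X): NE
(A,Q,Y): not NE [P3→X gives 6>5]
(A,R,X): not NE [P2→Q gives 8>5]
(A,R,Y): not NE [P1→D gives 9>6; P2→Q gives 7>4; P3→X gives 9>0]
(A,S,X): not NE [P2→Q gives 8>7; P3→Y gives 9>6]
(A,S,Y): not NE [P1→D gives 6>1; P2→Q gives 7>3]
(B,P,X): not NE [P1→D gives 5>0]
(B,P,Y): not NE [P1→C gives 8>7; P2→S gives 9>1; P3→X gives 7>1]
(B,Q,X): not NE [P1→A gives 7>5; P2→S gives 9>1; P3→Y gives 5>1]
(B,Q,Y): not NE [P1→D gives 3>2; P2→S gives 9>5]
(B,R,X): not NE [P1→A gives 6>0; P2→S gives 9>5]
(B,R,Y): not NE [P1→D gives 9>1; P2→S gives 9>4; P3→X gives 6>2]
(B,S,X): not NE [P1→A gives 8>6; P3→Y gives 8>7]
(B,S,Y): not NE [P1→D gives 6>1]
(C,P,X): not NE [P1→D gives 5>3; P2→S gives 7>6; P3→Y gives 9>5]
(C,P,Y): not NE [P2→S gives 7>4]
(C,Q,X): not NE [P1→A gives 7>2; P2→S gives 7>0; P3→Y gives 4>3]
(C,Q,Y): not NE [P1→D gives 3>0; P2→S gives 7>4]
(C,R,X): not NE [P1→A gives 6>0; P2→S gives 7>0]
(C,R,Y): not NE [P1→D gives 9>7; P2→S gives 7>2; P3→X gives 7>6]
(C,S,X): not NE [P1→A gives 8>1]
(C,S,Y): not NE [P1→D gives 6>4; P3→X gives 9>1]
(D,P,X): not NE [P2→R gives 5>3; P3→Y gives 9>3]
(D,P,Y): not NE [P1→C gives 8>4; P2→R gives 5>3]
(D,Q,X): not NE [P1→A gives 7>1; P2→R gives 5>4; P3→Y gives 9>1]
(D,Q,Y): not NE [P2→R gives 5>0]
(D,R,X): not NE [P1→A gives 6>2]
(D,R,Y): not NE [P3→X gives 5>4]
(D,S,X): not NE [P1→A gives 8>0; P2→R gives 5>0; P3→Y gives 8>2]
(D,S,Y): not NE [P2→R gives 5>1]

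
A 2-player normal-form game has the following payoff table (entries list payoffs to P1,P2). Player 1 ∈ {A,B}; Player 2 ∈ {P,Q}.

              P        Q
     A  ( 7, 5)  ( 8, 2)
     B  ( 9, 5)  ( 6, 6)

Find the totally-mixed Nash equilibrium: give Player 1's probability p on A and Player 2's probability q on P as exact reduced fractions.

P1 indiff ⇒ q·7+(1-q)·8 = q·9+(1-q)·6 ⇒ q(-2) = (1-q)(-2) ⇒ q = 1/2
P2 indiff ⇒ p·5+(1-p)·5 = p·2+(1-p)·6 ⇒ p(3) = (1-p)(1) ⇒ p = 1/4

(p,q) = (1/4, 1/2)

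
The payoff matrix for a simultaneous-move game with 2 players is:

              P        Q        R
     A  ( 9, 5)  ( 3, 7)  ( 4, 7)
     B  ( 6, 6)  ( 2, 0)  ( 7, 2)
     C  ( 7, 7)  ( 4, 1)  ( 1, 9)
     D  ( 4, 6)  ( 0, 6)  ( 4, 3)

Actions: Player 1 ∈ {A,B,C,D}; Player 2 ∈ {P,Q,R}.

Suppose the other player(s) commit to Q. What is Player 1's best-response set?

u_1(A vs Q) = 3
u_1(B vs Q) = 2
u_1(C vs Q) = 4
u_1(D vs Q) = 0
max payoff 4 at {C}

BR_1 = {C}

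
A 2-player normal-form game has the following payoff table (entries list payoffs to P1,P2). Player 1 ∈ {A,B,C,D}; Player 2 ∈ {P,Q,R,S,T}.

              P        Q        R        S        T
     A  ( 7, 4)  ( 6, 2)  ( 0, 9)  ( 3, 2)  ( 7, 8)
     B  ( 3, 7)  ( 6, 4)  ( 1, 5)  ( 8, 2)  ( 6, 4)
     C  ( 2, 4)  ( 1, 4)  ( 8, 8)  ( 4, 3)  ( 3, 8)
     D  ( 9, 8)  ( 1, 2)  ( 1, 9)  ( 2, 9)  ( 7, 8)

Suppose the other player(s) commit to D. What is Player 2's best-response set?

BR_2 = {R,S}

u_2(P vs D) = 8
u_2(Q vs D) = 2
u_2(R vs D) = 9
u_2(S vs D) = 9
u_2(T vs D) = 8
max payoff 9 at {R,S}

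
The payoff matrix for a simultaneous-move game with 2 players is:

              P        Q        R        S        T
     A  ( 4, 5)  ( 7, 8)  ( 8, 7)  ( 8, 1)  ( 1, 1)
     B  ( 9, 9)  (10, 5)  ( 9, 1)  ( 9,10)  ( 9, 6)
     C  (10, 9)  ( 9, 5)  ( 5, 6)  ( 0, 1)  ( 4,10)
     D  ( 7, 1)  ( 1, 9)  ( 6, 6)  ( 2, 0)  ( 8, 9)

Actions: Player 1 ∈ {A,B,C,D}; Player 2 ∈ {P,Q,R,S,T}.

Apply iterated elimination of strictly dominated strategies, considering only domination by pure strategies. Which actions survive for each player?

IESDS → P1:{B,C} P2:{P,S,T}

P1 drop A (B beats it: P:9>4 Q:10>7 R:9>8 S:9>8 T:9>1)
P1 drop D (B beats it: P:9>7 Q:10>1 R:9>6 S:9>2 T:9>8)
P2 drop Q (P beats it: B:9>5 C:9>5)
P2 drop R (P beats it: B:9>1 C:9>6)
P1→{B,C} P2→{P,S,T}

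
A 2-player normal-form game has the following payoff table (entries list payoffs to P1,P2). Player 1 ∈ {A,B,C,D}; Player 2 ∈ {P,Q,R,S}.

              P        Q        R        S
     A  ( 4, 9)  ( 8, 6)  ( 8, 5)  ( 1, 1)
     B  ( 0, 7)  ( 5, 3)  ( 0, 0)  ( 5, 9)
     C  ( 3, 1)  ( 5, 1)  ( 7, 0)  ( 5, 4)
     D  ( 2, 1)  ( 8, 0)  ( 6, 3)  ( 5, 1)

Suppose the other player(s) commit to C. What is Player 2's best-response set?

u_2(P vs C) = 1
u_2(Q vs C) = 1
u_2(R vs C) = 0
u_2(S vs C) = 4
max payoff 4 at {S}

argmax u_2 = {S}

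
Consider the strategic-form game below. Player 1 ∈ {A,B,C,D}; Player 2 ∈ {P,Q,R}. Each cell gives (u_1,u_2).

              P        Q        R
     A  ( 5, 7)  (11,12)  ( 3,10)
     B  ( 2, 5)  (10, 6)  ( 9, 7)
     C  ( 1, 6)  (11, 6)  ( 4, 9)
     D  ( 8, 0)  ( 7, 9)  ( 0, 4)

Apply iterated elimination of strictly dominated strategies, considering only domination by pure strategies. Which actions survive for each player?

P2 drop P (R beats it: A:10>7 B:7>5 C:9>6 D:4>0)
P1 drop D (A beats it: Q:11>7 R:3>0)
P1→{A,B,C} P2→{Q,R}

Survivors P1:{A,B,C} P2:{Q,R}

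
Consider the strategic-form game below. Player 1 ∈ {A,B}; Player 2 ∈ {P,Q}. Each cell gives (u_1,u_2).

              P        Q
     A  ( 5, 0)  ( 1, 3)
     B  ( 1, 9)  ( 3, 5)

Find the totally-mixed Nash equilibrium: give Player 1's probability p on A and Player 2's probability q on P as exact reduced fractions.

(p,q) = (4/7, 1/3)

P1 indiff ⇒ q·5+(1-q)·1 = q·1+(1-q)·3 ⇒ q(4) = (1-q)(2) ⇒ q = 1/3
P2 indiff ⇒ p·0+(1-p)·9 = p·3+(1-p)·5 ⇒ p(-3) = (1-p)(-4) ⇒ p = 4/7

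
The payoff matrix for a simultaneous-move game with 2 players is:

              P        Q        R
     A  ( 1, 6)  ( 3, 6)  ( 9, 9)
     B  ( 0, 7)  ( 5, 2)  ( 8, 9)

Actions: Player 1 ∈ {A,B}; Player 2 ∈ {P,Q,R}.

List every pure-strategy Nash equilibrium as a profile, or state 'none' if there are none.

(A,P): not NE [P2→R gives 9>6]
(A,Q): not NE [P1→B gives 5>3; P2→R gives 9>6]
(A,R): NE
(B,P): not NE [P1→A gives 1>0; P2→R gives 9>7]
(B,Q): not NE [P2→R gives 9>2]
(B,R): not NE [P1→A gives 9>8]

Nash profiles: (A,R)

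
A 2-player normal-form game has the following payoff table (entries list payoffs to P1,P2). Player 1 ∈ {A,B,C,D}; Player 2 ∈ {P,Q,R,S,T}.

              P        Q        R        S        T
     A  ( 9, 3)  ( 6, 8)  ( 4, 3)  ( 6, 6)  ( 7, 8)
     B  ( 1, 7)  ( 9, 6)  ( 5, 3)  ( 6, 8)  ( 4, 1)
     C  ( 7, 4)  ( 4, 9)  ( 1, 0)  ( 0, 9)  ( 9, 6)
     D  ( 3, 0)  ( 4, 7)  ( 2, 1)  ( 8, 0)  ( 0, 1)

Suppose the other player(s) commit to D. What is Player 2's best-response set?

argmax u_2 = {Q}

u_2(P vs D) = 0
u_2(Q vs D) = 7
u_2(R vs D) = 1
u_2(S vs D) = 0
u_2(T vs D) = 1
max payoff 7 at {Q}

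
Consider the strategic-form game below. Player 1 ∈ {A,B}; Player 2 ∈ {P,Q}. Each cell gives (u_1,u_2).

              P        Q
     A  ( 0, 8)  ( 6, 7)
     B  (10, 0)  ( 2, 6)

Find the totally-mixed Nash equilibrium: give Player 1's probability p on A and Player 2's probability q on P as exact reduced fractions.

P1 indiff ⇒ q·0+(1-q)·6 = q·10+(1-q)·2 ⇒ q(-10) = (1-q)(-4) ⇒ q = 2/7
P2 indiff ⇒ p·8+(1-p)·0 = p·7+(1-p)·6 ⇒ p(1) = (1-p)(6) ⇒ p = 6/7

(p,q) = (6/7, 2/7)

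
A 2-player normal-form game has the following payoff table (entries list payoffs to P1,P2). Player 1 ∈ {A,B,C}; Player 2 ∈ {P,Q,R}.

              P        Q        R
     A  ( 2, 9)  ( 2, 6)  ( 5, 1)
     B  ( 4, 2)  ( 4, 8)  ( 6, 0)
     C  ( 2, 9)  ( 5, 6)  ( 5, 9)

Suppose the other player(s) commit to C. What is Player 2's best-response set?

u_2(P vs C) = 9
u_2(Q vs C) = 6
u_2(R vs C) = 9
max payoff 9 at {P,R}

P2 best: {P,R}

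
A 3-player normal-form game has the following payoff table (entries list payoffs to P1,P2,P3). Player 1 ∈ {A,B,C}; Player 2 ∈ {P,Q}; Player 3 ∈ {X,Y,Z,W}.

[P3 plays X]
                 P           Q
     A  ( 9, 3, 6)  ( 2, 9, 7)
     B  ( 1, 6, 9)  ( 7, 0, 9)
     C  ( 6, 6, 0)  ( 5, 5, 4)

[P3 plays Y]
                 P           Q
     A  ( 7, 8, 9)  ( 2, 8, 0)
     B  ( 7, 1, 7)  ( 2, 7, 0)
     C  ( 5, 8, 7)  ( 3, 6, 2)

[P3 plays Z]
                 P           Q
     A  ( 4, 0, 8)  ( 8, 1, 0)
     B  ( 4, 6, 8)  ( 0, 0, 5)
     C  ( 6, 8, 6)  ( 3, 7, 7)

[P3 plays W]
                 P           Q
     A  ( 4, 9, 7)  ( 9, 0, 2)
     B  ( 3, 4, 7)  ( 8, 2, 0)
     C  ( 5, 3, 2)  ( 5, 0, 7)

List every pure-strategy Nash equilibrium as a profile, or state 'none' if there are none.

(A,P,X): not NE [P2→Q gives 9>3; P3→Y gives 9>6]
(A,P,Y): NE
(A,P,Z): not NE [P1→C gives 6>4; P2→Q gives 1>0; P3→Y gives 9>8]
(A,P,W): not NE [P1→C gives 5>4; P3→Y gives 9>7]
(A,Q,X): not NE [P1→B gives 7>2]
(A,Q,Y): not NE [P1→C gives 3>2; P3→X gives 7>0]
(A,Q,Z): not NE [P3→X gives 7>0]
(A,Q,W): not NE [P2→P gives 9>0; P3→X gives 7>2]
(B,P,X): not NE [P1→A gives 9>1]
(B,P,Y): not NE [P2→Q gives 7>1; P3→X gives 9>7]
(B,P,Z): not NE [P1→C gives 6>4; P3→X gives 9>8]
(B,P,W): not NE [P1→C gives 5>3; P3→X gives 9>7]
(B,Q,X): not NE [P2→P gives 6>0]
(B,Q,Y): not NE [P1→C gives 3>2; P3→X gives 9>0]
(B,Q,Z): not NE [P1→A gives 8>0; P2→P gives 6>0; P3→X gives 9>5]
(B,Q,W): not NE [P1→A gives 9>8; P2→P gives 4>2; P3→X gives 9>0]
(C,P,X): not NE [P1→A gives 9>6; P3→Y gives 7>0]
(C,P,Y): not NE [P1→B gives 7>5]
(C,P,Z): not NE [P3→Y gives 7>6]
(C,P,W): not NE [P3→Y gives 7>2]
(C,Q,X): not NE [P1→B gives 7>5; P2→P gives 6>5; P3→W gives 7>4]
(C,Q,Y): not NE [P2→P gives 8>6; P3→W gives 7>2]
(C,Q,Z): not NE [P1→A gives 8>3; P2→P gives 8>7]
(C,Q,W): not NE [P1→A gives 9>5; P2→P gives 3>0]

PSNE = {(A,P,Y)}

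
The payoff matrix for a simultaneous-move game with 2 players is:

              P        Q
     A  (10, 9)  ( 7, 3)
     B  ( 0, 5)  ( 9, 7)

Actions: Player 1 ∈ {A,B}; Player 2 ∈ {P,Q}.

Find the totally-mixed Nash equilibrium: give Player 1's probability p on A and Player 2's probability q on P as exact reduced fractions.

P1 mixes 1/4 on A; P2 mixes 1/6 on P

P1 indiff ⇒ q·10+(1-q)·7 = q·0+(1-q)·9 ⇒ q(10) = (1-q)(2) ⇒ q = 1/6
P2 indiff ⇒ p·9+(1-p)·5 = p·3+(1-p)·7 ⇒ p(6) = (1-p)(2) ⇒ p = 1/4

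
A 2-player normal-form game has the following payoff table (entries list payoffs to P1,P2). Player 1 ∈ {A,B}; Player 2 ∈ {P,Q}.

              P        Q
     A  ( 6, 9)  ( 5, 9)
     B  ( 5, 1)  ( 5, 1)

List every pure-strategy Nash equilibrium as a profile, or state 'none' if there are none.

(A,P): NE
(A,Q): NE
(B,P): not NE [P1→A gives 6>5]
(B,Q): NE

NE set: (A,P), (A,Q), (B,Q)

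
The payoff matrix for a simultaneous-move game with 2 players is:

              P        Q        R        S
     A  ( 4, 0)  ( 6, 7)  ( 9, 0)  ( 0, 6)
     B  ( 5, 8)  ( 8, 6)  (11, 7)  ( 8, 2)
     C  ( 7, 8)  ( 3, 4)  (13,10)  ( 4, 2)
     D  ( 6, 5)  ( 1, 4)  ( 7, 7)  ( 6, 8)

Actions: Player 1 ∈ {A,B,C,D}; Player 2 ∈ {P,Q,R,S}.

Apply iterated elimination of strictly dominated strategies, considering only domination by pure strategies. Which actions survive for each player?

P1 drop A (B beats it: P:5>4 Q:8>6 R:11>9 S:8>0)
P2 drop Q (P beats it: B:8>6 C:8>4 D:5>4)
P1→{B,C,D} P2→{P,R,S}

Survivors P1:{B,C,D} P2:{P,R,S}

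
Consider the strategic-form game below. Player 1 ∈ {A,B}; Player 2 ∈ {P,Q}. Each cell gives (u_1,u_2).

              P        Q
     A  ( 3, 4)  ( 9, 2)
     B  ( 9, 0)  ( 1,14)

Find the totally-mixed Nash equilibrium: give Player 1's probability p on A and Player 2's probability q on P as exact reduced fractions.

P1 mixes 7/8 on A; P2 mixes 4/7 on P

P1 indiff ⇒ q·3+(1-q)·9 = q·9+(1-q)·1 ⇒ q(-6) = (1-q)(-8) ⇒ q = 4/7
P2 indiff ⇒ p·4+(1-p)·0 = p·2+(1-p)·14 ⇒ p(2) = (1-p)(14) ⇒ p = 7/8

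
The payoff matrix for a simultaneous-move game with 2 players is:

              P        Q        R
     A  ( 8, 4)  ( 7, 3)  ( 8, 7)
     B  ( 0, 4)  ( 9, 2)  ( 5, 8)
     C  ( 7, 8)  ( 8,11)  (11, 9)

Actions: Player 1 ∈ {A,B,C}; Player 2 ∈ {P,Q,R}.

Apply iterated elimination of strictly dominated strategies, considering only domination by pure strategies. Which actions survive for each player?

P2 drop P (R beats it: A:7>4 B:8>4 C:9>8)
P1 drop A (C beats it: Q:8>7 R:11>8)
P1→{B,C} P2→{Q,R}

Remaining: P1:{B,C} P2:{Q,R}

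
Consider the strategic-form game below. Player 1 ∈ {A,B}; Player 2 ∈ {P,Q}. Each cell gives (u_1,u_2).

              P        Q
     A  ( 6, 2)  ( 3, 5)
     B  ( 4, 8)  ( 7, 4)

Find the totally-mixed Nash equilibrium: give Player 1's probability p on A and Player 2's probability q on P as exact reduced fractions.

p=4/7, q=2/3

P1 indiff ⇒ q·6+(1-q)·3 = q·4+(1-q)·7 ⇒ q(2) = (1-q)(4) ⇒ q = 2/3
P2 indiff ⇒ p·2+(1-p)·8 = p·5+(1-p)·4 ⇒ p(-3) = (1-p)(-4) ⇒ p = 4/7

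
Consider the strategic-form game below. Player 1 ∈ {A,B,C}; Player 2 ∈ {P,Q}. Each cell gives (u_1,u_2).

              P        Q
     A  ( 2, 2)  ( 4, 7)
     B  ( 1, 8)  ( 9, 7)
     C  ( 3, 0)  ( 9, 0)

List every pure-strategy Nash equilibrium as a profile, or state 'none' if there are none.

NE set: (C,P), (C,Q)

(A,P): not NE [P1→C gives 3>2; P2→Q gives 7>2]
(A,Q): not NE [P1→C gives 9>4]
(B,P): not NE [P1→C gives 3>1]
(B,Q): not NE [P2→P gives 8>7]
(C,P): NE
(C,Q): NE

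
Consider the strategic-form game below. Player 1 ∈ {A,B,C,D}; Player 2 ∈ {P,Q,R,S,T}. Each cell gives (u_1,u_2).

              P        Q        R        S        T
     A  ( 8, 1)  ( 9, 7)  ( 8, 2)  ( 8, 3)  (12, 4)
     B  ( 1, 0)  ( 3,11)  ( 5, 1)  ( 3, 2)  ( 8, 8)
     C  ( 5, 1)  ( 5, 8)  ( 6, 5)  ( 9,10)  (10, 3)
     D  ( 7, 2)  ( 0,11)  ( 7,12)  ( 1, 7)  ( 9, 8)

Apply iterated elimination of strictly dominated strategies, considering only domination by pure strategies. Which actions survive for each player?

P1 drop B (A beats it: P:8>1 Q:9>3 R:8>5 S:8>3 T:12>8)
P1 drop D (A beats it: P:8>7 Q:9>0 R:8>7 S:8>1 T:12>9)
P2 drop P (Q beats it: A:7>1 C:8>1)
P2 drop R (Q beats it: A:7>2 C:8>5)
P2 drop T (Q beats it: A:7>4 C:8>3)
P1→{A,C} P2→{Q,S}

Remaining: P1:{A,C} P2:{Q,S}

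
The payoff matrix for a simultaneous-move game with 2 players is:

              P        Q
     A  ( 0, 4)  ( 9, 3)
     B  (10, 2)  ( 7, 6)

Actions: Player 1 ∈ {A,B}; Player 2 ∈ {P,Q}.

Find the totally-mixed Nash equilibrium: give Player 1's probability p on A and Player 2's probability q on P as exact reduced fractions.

P1 indiff ⇒ q·0+(1-q)·9 = q·10+(1-q)·7 ⇒ q(-10) = (1-q)(-2) ⇒ q = 1/6
P2 indiff ⇒ p·4+(1-p)·2 = p·3+(1-p)·6 ⇒ p(1) = (1-p)(4) ⇒ p = 4/5

p=4/5, q=1/6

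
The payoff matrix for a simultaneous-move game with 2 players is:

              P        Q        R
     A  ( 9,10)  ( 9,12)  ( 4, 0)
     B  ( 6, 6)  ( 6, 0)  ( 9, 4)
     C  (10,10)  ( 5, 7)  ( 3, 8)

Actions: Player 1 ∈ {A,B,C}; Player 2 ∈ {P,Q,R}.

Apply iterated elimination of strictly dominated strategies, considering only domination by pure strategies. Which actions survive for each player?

Survivors P1:{A,C} P2:{P,Q}

P2 drop R (P beats it: A:10>0 B:6>4 C:10>8)
P1 drop B (A beats it: P:9>6 Q:9>6)
P1→{A,C} P2→{P,Q}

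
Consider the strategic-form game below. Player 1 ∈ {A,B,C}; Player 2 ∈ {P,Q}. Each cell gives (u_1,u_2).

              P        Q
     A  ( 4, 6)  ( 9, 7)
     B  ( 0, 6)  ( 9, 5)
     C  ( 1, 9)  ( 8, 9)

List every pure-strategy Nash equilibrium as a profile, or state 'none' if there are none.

(A,P): not NE [P2→Q gives 7>6]
(A,Q): NE
(B,P): not NE [P1→A gives 4>0]
(B,Q): not NE [P2→P gives 6>5]
(C,P): not NE [P1→A gives 4>1]
(C,Q): not NE [P1→B gives 9>8]

Nash profiles: (A,Q)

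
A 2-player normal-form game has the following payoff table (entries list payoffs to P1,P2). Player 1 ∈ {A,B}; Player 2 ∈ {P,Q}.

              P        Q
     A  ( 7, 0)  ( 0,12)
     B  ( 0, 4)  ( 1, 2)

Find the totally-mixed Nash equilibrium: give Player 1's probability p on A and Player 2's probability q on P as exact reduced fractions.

(p,q) = (1/7, 1/8)

P1 indiff ⇒ q·7+(1-q)·0 = q·0+(1-q)·1 ⇒ q(7) = (1-q)(1) ⇒ q = 1/8
P2 indiff ⇒ p·0+(1-p)·4 = p·12+(1-p)·2 ⇒ p(-12) = (1-p)(-2) ⇒ p = 1/7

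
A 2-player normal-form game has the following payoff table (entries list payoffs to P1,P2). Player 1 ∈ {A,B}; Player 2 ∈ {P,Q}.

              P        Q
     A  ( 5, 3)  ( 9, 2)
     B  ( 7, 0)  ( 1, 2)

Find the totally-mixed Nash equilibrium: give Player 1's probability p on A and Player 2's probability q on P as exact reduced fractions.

p=2/3, q=4/5

P1 indiff ⇒ q·5+(1-q)·9 = q·7+(1-q)·1 ⇒ q(-2) = (1-q)(-8) ⇒ q = 4/5
P2 indiff ⇒ p·3+(1-p)·0 = p·2+(1-p)·2 ⇒ p(1) = (1-p)(2) ⇒ p = 2/3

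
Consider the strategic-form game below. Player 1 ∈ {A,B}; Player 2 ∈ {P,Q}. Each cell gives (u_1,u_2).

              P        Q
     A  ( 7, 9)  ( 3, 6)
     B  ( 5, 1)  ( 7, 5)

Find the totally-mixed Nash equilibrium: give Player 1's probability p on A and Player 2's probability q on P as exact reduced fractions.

(p,q) = (4/7, 2/3)

P1 indiff ⇒ q·7+(1-q)·3 = q·5+(1-q)·7 ⇒ q(2) = (1-q)(4) ⇒ q = 2/3
P2 indiff ⇒ p·9+(1-p)·1 = p·6+(1-p)·5 ⇒ p(3) = (1-p)(4) ⇒ p = 4/7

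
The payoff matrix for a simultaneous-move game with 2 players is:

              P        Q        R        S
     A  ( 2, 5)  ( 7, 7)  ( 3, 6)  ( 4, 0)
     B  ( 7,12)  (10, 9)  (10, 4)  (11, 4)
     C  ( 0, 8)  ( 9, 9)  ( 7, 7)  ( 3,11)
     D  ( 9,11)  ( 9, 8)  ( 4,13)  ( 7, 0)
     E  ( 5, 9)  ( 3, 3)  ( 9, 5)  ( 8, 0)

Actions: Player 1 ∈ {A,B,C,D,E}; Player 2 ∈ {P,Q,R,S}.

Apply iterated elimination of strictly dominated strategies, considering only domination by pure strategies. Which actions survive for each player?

Remaining: P1:{B,D} P2:{P,R}

P1 drop A (B beats it: P:7>2 Q:10>7 R:10>3 S:11>4)
P1 drop C (B beats it: P:7>0 Q:10>9 R:10>7 S:11>3)
P1 drop E (B beats it: P:7>5 Q:10>3 R:10>9 S:11>8)
P2 drop Q (P beats it: B:12>9 D:11>8)
P2 drop S (P beats it: B:12>4 D:11>0)
P1→{B,D} P2→{P,R}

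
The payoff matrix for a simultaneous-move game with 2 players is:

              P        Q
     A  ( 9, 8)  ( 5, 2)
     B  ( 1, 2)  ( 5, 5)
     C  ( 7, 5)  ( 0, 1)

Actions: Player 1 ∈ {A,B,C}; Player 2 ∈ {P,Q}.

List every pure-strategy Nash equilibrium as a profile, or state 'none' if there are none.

NE set: (A,P), (B,Q)

(A,P): NE
(A,Q): not NE [P2→P gives 8>2]
(B,P): not NE [P1→A gives 9>1; P2→Q gives 5>2]
(B,Q): NE
(C,P): not NE [P1→A gives 9>7]
(C,Q): not NE [P1→B gives 5>0; P2→P gives 5>1]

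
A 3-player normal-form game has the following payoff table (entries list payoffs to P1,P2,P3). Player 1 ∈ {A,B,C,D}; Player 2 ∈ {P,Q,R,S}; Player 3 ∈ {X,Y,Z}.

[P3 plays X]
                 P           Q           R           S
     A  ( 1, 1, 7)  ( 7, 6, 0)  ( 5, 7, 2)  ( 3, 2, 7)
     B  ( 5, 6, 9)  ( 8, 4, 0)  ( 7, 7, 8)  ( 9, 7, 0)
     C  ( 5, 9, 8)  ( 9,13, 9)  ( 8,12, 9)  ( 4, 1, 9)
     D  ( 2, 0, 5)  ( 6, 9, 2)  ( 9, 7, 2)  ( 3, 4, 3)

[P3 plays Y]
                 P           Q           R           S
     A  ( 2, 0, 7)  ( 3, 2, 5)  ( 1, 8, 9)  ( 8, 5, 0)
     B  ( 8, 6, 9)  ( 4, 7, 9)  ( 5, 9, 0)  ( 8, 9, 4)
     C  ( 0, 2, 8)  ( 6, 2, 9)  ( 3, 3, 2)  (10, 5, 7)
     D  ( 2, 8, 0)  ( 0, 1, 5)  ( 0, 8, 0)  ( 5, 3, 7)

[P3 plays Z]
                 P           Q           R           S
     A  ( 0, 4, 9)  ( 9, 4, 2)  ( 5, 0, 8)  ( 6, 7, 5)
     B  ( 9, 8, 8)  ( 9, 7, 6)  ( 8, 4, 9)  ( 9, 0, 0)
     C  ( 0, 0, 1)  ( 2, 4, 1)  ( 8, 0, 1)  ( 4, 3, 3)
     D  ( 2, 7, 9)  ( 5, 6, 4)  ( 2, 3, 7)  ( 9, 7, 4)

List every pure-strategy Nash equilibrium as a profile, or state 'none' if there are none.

(A,P,X): not NE [P1→C gives 5>1; P2→R gives 7>1; P3→Z gives 9>7]
(A,P,Y): not NE [P1→B gives 8>2; P2→R gives 8>0; P3→Z gives 9>7]
(A,P,Z): not NE [P1→B gives 9>0; P2→S gives 7>4]
(A,Q,X): not NE [P1→C gives 9>7; P2→R gives 7>6; P3→Y gives 5>0]
(A,Q,Y): not NE [P1→C gives 6>3; P2→R gives 8>2]
(A,Q,Z): not NE [P2→S gives 7>4; P3→Y gives 5>2]
(A,R,X): not NE [P1→D gives 9>5; P3→Y gives 9>2]
(A,R,Y): not NE [P1→B gives 5>1]
(A,R,Z): not NE [P1→C gives 8>5; P2→S gives 7>0; P3→Y gives 9>8]
(A,S,X): not NE [P1→B gives 9>3; P2→R gives 7>2]
(A,S,Y): not NE [P1→C gives 10>8; P2→R gives 8>5; P3→X gives 7>0]
(A,S,Z): not NE [P1→D gives 9>6; P3→X gives 7>5]
(B,P,X): not NE [P2→S gives 7>6]
(B,P,Y): not NE [P2→S gives 9>6]
(B,P,Z): not NE [P3→Y gives 9>8]
(B,Q,X): not NE [P1→C gives 9>8; P2→S gives 7>4; P3→Y gives 9>0]
(B,Q,Y): not NE [P1→C gives 6>4; P2→S gives 9>7]
(B,Q,Z): not NE [P2→P gives 8>7; P3→Y gives 9>6]
(B,R,X): not NE [P1→D gives 9>7; P3→Z gives 9>8]
(B,R,Y): not NE [P3→Z gives 9>0]
(B,R,Z): not NE [P2→P gives 8>4]
(B,S,X): not NE [P3→Y gives 4>0]
(B,S,Y): not NE [P1→C gives 10>8]
(B,S,Z): not NE [P2→P gives 8>0; P3→Y gives 4>0]
(C,P,X): not NE [P2→Q gives 13>9]
(C,P,Y): not NE [P1→B gives 8>0; P2→S gives 5>2]
(C,P,Z): not NE [P1→B gives 9>0; P2→Q gives 4>0; P3→Y gives 8>1]
(C,Q,X): NE
(C,Q,Y): not NE [P2→S gives 5>2]
(C,Q,Z): not NE [P1→B gives 9>2; P3→Y gives 9>1]
(C,R,X): not NE [P1→D gives 9>8; P2→Q gives 13>12]
(C,R,Y): not NE [P1→B gives 5>3; P2→S gives 5>3; P3→X gives 9>2]
(C,R,Z): not NE [P2→Q gives 4>0; P3→X gives 9>1]
(C,S,X): not NE [P1→B gives 9>4; P2→Q gives 13>1]
(C,S,Y): not NE [P3→X gives 9>7]
(C,S,Z): not NE [P1→D gives 9>4; P2→Q gives 4>3; P3→X gives 9>3]
(D,P,X): not NE [P1→C gives 5>2; P2→Q gives 9>0; P3→Z gives 9>5]
(D,P,Y): not NE [P1→B gives 8>2; P3→Z gives 9>0]
(D,P,Z): not NE [P1→B gives 9>2]
(D,Q,X): not NE [P1→C gives 9>6; P3→Y gives 5>2]
(D,Q,Y): not NE [P1→C gives 6>0; P2→R gives 8>1]
(D,Q,Z): not NE [P1→B gives 9>5; P2→S gives 7>6; P3→Y gives 5>4]
(D,R,X): not NE [P2→Q gives 9>7; P3→Z gives 7>2]
(D,R,Y): not NE [P1→B gives 5>0; P3→Z gives 7>0]
(D,R,Z): not NE [P1→C gives 8>2; P2→S gives 7>3]
(D,S,X): not NE [P1→B gives 9>3; P2→Q gives 9>4; P3→Y gives 7>3]
(D,S,Y): not NE [P1→C gives 10>5; P2→R gives 8>3]
(D,S,Z): not NE [P3→Y gives 7>4]

Nash profiles: (C,Q,X)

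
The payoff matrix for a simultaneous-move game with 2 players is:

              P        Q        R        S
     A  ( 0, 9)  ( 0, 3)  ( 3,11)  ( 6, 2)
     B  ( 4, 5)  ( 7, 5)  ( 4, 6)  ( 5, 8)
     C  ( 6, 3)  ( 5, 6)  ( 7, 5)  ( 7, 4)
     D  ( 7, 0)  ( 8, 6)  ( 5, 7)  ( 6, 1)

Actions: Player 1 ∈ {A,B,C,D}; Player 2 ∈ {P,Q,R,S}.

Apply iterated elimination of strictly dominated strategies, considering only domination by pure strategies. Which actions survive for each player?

Remaining: P1:{C,D} P2:{Q,R}

P1 drop A (C beats it: P:6>0 Q:5>0 R:7>3 S:7>6)
P1 drop B (D beats it: P:7>4 Q:8>7 R:5>4 S:6>5)
P2 drop P (Q beats it: C:6>3 D:6>0)
P2 drop S (Q beats it: C:6>4 D:6>1)
P1→{C,D} P2→{Q,R}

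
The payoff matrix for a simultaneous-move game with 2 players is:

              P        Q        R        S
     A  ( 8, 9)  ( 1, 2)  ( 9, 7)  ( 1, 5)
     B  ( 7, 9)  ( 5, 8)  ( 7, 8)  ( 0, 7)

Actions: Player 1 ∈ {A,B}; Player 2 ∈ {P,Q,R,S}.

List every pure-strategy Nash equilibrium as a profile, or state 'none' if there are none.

(A,P): NE
(A,Q): not NE [P1→B gives 5>1; P2→P gives 9>2]
(A,R): not NE [P2→P gives 9>7]
(A,S): not NE [P2→P gives 9>5]
(B,P): not NE [P1→A gives 8>7]
(B,Q): not NE [P2→P gives 9>8]
(B,R): not NE [P1→A gives 9>7; P2→P gives 9>8]
(B,S): not NE [P1→A gives 1>0; P2→P gives 9>7]

NE set: (A,P)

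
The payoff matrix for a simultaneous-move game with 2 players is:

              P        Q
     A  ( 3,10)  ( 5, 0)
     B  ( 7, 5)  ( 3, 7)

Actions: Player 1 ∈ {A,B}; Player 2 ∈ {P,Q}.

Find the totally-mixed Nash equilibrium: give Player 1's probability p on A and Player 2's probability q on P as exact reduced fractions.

P1 mixes 1/6 on A; P2 mixes 1/3 on P

P1 indiff ⇒ q·3+(1-q)·5 = q·7+(1-q)·3 ⇒ q(-4) = (1-q)(-2) ⇒ q = 1/3
P2 indiff ⇒ p·10+(1-p)·5 = p·0+(1-p)·7 ⇒ p(10) = (1-p)(2) ⇒ p = 1/6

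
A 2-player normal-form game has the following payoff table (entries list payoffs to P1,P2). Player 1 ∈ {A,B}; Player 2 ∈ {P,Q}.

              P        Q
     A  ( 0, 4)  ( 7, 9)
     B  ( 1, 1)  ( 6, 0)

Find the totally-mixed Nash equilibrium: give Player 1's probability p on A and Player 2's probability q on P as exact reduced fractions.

(p,q) = (1/6, 1/2)

P1 indiff ⇒ q·0+(1-q)·7 = q·1+(1-q)·6 ⇒ q(-1) = (1-q)(-1) ⇒ q = 1/2
P2 indiff ⇒ p·4+(1-p)·1 = p·9+(1-p)·0 ⇒ p(-5) = (1-p)(-1) ⇒ p = 1/6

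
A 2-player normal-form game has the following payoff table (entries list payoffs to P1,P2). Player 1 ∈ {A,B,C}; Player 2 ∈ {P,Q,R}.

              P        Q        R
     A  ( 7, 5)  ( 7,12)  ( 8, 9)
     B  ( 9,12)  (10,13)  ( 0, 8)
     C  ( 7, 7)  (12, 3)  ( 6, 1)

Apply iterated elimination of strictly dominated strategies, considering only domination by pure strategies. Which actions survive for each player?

Survivors P1:{B,C} P2:{P,Q}

P2 drop R (Q beats it: A:12>9 B:13>8 C:3>1)
P1 drop A (B beats it: P:9>7 Q:10>7)
P1→{B,C} P2→{P,Q}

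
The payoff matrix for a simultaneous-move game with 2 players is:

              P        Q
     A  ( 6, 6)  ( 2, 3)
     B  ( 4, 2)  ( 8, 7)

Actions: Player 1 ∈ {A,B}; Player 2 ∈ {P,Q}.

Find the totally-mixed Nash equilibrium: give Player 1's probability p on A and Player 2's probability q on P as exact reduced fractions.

p=5/8, q=3/4

P1 indiff ⇒ q·6+(1-q)·2 = q·4+(1-q)·8 ⇒ q(2) = (1-q)(6) ⇒ q = 3/4
P2 indiff ⇒ p·6+(1-p)·2 = p·3+(1-p)·7 ⇒ p(3) = (1-p)(5) ⇒ p = 5/8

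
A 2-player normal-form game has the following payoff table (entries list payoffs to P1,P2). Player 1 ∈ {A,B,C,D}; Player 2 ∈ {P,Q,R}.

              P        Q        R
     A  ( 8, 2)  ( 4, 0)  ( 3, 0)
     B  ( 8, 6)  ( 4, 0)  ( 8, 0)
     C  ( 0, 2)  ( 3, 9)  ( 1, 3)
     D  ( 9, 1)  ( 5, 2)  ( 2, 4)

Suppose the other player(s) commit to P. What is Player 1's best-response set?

P1 best: {D}

u_1(A vs P) = 8
u_1(B vs P) = 8
u_1(C vs P) = 0
u_1(D vs P) = 9
max payoff 9 at {D}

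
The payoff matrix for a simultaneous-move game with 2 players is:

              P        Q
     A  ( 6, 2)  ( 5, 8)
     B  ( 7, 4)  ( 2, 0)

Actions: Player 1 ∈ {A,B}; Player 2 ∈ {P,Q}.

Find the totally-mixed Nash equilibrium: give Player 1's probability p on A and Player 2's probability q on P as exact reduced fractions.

P1 indiff ⇒ q·6+(1-q)·5 = q·7+(1-q)·2 ⇒ q(-1) = (1-q)(-3) ⇒ q = 3/4
P2 indiff ⇒ p·2+(1-p)·4 = p·8+(1-p)·0 ⇒ p(-6) = (1-p)(-4) ⇒ p = 2/5

P1 mixes 2/5 on A; P2 mixes 3/4 on P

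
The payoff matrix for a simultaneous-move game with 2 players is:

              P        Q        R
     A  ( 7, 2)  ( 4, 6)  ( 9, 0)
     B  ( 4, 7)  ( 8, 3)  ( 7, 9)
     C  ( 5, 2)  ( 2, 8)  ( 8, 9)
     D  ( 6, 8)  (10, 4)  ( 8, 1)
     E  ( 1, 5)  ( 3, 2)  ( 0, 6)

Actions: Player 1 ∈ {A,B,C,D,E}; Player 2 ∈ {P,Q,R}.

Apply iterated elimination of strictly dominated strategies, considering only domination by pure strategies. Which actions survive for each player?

Survivors P1:{A,D} P2:{P,Q}

P1 drop B (D beats it: P:6>4 Q:10>8 R:8>7)
P1 drop C (A beats it: P:7>5 Q:4>2 R:9>8)
P1 drop E (A beats it: P:7>1 Q:4>3 R:9>0)
P2 drop R (P beats it: A:2>0 D:8>1)
P1→{A,D} P2→{P,Q}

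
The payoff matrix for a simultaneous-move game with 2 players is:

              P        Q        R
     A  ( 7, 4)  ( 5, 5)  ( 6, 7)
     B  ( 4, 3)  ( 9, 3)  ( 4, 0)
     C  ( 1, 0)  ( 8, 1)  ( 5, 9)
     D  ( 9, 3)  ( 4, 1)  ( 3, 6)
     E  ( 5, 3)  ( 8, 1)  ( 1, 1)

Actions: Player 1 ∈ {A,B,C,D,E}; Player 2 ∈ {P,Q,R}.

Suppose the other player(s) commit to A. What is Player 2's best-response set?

BR_2 = {R}

u_2(P vs A) = 4
u_2(Q vs A) = 5
u_2(R vs A) = 7
max payoff 7 at {R}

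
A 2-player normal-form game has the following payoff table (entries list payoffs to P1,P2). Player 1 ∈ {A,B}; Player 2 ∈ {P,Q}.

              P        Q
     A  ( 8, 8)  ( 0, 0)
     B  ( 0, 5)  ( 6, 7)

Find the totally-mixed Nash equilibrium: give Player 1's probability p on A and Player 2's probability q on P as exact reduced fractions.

P1 mixes 1/5 on A; P2 mixes 3/7 on P

P1 indiff ⇒ q·8+(1-q)·0 = q·0+(1-q)·6 ⇒ q(8) = (1-q)(6) ⇒ q = 3/7
P2 indiff ⇒ p·8+(1-p)·5 = p·0+(1-p)·7 ⇒ p(8) = (1-p)(2) ⇒ p = 1/5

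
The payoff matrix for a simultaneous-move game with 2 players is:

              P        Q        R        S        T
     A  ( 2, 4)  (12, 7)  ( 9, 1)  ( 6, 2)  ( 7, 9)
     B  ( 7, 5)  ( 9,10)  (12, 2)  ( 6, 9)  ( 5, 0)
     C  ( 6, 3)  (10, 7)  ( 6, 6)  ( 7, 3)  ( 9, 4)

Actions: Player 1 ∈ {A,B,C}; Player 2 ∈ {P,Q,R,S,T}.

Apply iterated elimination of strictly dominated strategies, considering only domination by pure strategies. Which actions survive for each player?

Survivors P1:{A,C} P2:{Q,T}

P2 drop P (Q beats it: A:7>4 B:10>5 C:7>3)
P2 drop R (Q beats it: A:7>1 B:10>2 C:7>6)
P1 drop B (C beats it: Q:10>9 S:7>6 T:9>5)
P2 drop S (Q beats it: A:7>2 C:7>3)
P1→{A,C} P2→{Q,T}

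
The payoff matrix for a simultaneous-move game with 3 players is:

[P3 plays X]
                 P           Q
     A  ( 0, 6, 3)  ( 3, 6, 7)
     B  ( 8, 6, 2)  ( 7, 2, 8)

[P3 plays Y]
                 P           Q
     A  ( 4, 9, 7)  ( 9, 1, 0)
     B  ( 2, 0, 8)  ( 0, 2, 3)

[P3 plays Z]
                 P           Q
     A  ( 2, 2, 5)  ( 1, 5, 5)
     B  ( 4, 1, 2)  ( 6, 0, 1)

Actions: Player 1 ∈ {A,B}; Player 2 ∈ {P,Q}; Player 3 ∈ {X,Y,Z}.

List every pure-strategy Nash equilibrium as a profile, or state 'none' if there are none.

NE set: (A,P,Y)

(A,P,X): not NE [P1→B gives 8>0; P3→Y gives 7>3]
(A,P,Y): NE
(A,P,Z): not NE [P1→B gives 4>2; P2→Q gives 5>2; P3→Y gives 7>5]
(A,Q,X): not NE [P1→B gives 7>3]
(A,Q,Y): not NE [P2→P gives 9>1; P3→X gives 7>0]
(A,Q,Z): not NE [P1→B gives 6>1; P3→X gives 7>5]
(B,P,X): not NE [P3→Y gives 8>2]
(B,P,Y): not NE [P1→A gives 4>2; P2→Q gives 2>0]
(B,P,Z): not NE [P3→Y gives 8>2]
(B,Q,X): not NE [P2→P gives 6>2]
(B,Q,Y): not NE [P1→A gives 9>0; P3→X gives 8>3]
(B,Q,Z): not NE [P2→P gives 1>0; P3→X gives 8>1]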